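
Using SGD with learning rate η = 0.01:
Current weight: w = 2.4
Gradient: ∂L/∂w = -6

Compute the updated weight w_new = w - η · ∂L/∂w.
w_new = 2.46

w_new = w - η·∂L/∂w = 2.4 - 0.01×(-6) = 2.4 - (-0.06) = 2.46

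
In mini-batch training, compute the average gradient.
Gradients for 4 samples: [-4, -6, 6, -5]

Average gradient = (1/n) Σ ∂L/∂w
Average gradient = -2.25

Average = (1/4)(-4 + -6 + 6 + -5) = -9/4 = -2.25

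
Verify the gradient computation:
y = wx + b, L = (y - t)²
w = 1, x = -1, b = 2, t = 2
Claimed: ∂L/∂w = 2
Correct

y = (1)(-1) + 2 = 1
∂L/∂y = 2(y - t) = 2(1 - 2) = -2
∂y/∂w = x = -1
∂L/∂w = -2 × -1 = 2

Claimed value: 2
Correct: The correct gradient is 2.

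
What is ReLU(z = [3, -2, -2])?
h = [3, 0, 0]

ReLU applied element-wise: max(0,3)=3, max(0,-2)=0, max(0,-2)=0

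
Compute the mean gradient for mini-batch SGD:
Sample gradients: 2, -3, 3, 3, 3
Average gradient = 1.6

Average = (1/5)(2 + -3 + 3 + 3 + 3) = 8/5 = 1.6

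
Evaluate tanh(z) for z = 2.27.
0.9789

tanh(2.27) = (e^(2.27) - e^(-2.27))/(e^(2.27) + e^(-2.27)) = 0.9789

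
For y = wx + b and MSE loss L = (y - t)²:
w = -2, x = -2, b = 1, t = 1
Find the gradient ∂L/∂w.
∂L/∂w = -16

y = wx + b = (-2)(-2) + 1 = 5
∂L/∂y = 2(y - t) = 2(5 - 1) = 8
∂y/∂w = x = -2
∂L/∂w = ∂L/∂y · ∂y/∂w = 8 × -2 = -16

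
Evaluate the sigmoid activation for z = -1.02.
0.265

sigmoid(-1.02) = 1/(1 + e^(1.02)) = 1/(1 + 2.773) = 0.265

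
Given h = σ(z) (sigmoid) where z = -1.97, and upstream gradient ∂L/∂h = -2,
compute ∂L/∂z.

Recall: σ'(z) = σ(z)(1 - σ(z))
∂L/∂z = -0.2148

σ(-1.97) = 0.1224
σ'(-1.97) = σ(-1.97)(1 - σ(-1.97)) = 0.1224 × 0.8776 = 0.1074
∂L/∂z = ∂L/∂h · σ'(z) = -2 × 0.1074 = -0.2148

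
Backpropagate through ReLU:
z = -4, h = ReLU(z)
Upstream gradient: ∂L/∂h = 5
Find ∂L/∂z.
∂L/∂z = 0

h = ReLU(-4) = 0
Since z < 0: ∂h/∂z = 0
∂L/∂z = ∂L/∂h · ∂h/∂z = 5 × 0 = 0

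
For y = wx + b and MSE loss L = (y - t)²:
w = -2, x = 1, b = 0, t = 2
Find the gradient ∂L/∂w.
∂L/∂w = -8

y = wx + b = (-2)(1) + 0 = -2
∂L/∂y = 2(y - t) = 2(-2 - 2) = -8
∂y/∂w = x = 1
∂L/∂w = ∂L/∂y · ∂y/∂w = -8 × 1 = -8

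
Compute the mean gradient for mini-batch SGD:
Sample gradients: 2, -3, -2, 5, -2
Average gradient = 0

Average = (1/5)(2 + -3 + -2 + 5 + -2) = 0/5 = 0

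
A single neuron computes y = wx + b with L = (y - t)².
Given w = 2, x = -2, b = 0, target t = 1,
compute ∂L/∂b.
∂L/∂b = -10

y = wx + b = (2)(-2) + 0 = -4
∂L/∂y = 2(y - t) = 2(-4 - 1) = -10
∂y/∂b = 1
∂L/∂b = ∂L/∂y · ∂y/∂b = -10 × 1 = -10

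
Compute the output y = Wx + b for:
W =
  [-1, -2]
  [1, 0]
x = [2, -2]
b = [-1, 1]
y = [1, 3]

Wx = [-1×2 + -2×-2, 1×2 + 0×-2]
   = [2, 2]
y = Wx + b = [2 + -1, 2 + 1] = [1, 3]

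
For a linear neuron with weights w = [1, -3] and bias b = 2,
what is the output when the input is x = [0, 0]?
y = 2

y = (1)(0) + (-3)(0) + 2 = 2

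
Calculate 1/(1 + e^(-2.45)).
0.9206

sigmoid(2.45) = 1/(1 + e^(-2.45)) = 1/(1 + 0.08629) = 0.9206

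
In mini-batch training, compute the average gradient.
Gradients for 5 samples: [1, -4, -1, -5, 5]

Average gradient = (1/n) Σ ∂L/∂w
Average gradient = -0.8

Average = (1/5)(1 + -4 + -1 + -5 + 5) = -4/5 = -0.8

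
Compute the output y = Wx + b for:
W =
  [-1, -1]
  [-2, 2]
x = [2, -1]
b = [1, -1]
y = [0, -7]

Wx = [-1×2 + -1×-1, -2×2 + 2×-1]
   = [-1, -6]
y = Wx + b = [-1 + 1, -6 + -1] = [0, -7]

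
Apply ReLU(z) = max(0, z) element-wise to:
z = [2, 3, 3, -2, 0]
h = [2, 3, 3, 0, 0]

ReLU applied element-wise: max(0,2)=2, max(0,3)=3, max(0,3)=3, max(0,-2)=0, max(0,0)=0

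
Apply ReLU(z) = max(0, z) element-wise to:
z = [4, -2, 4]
h = [4, 0, 4]

ReLU applied element-wise: max(0,4)=4, max(0,-2)=0, max(0,4)=4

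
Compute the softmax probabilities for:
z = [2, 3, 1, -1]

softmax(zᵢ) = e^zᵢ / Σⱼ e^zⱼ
p = [0.2418, 0.6572, 0.0889, 0.012]

exp(z) = [7.389, 20.09, 2.718, 0.3679]
Sum = 30.56
p = [0.2418, 0.6572, 0.0889, 0.012]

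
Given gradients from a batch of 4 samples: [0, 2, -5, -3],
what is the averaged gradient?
Average gradient = -1.5

Average = (1/4)(0 + 2 + -5 + -3) = -6/4 = -1.5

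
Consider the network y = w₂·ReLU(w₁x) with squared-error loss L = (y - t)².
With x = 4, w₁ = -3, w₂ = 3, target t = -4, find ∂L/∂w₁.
∂L/∂w₁ = 0

Forward pass:
z = w₁x = -3×4 = -12
h = ReLU(-12) = 0
y = w₂h = 3×0 = 0

Backward pass:
∂L/∂y = 2(y - t) = 2(0 - -4) = 8
∂y/∂h = w₂ = 3
∂h/∂z = 0 (ReLU derivative)
∂z/∂w₁ = x = 4

∂L/∂w₁ = 8 × 3 × 0 × 4 = 0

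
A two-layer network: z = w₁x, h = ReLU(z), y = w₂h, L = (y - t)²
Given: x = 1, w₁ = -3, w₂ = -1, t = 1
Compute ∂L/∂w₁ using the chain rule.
∂L/∂w₁ = 0

Forward pass:
z = w₁x = -3×1 = -3
h = ReLU(-3) = 0
y = w₂h = -1×0 = 0

Backward pass:
∂L/∂y = 2(y - t) = 2(0 - 1) = -2
∂y/∂h = w₂ = -1
∂h/∂z = 0 (ReLU derivative)
∂z/∂w₁ = x = 1

∂L/∂w₁ = -2 × -1 × 0 × 1 = 0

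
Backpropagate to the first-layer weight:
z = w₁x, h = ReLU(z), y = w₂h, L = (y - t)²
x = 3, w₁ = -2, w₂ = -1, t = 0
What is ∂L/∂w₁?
∂L/∂w₁ = 0

Forward pass:
z = w₁x = -2×3 = -6
h = ReLU(-6) = 0
y = w₂h = -1×0 = 0

Backward pass:
∂L/∂y = 2(y - t) = 2(0 - 0) = 0
∂y/∂h = w₂ = -1
∂h/∂z = 0 (ReLU derivative)
∂z/∂w₁ = x = 3

∂L/∂w₁ = 0 × -1 × 0 × 3 = 0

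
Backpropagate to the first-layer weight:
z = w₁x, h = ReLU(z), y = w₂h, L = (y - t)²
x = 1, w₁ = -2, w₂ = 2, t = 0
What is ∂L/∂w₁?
∂L/∂w₁ = 0

Forward pass:
z = w₁x = -2×1 = -2
h = ReLU(-2) = 0
y = w₂h = 2×0 = 0

Backward pass:
∂L/∂y = 2(y - t) = 2(0 - 0) = 0
∂y/∂h = w₂ = 2
∂h/∂z = 0 (ReLU derivative)
∂z/∂w₁ = x = 1

∂L/∂w₁ = 0 × 2 × 0 × 1 = 0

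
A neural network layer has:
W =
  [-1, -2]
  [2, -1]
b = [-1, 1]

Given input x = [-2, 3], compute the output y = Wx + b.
y = [-5, -6]

Wx = [-1×-2 + -2×3, 2×-2 + -1×3]
   = [-4, -7]
y = Wx + b = [-4 + -1, -7 + 1] = [-5, -6]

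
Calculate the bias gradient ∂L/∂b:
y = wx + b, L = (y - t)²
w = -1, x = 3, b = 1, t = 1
∂L/∂b = -6

y = wx + b = (-1)(3) + 1 = -2
∂L/∂y = 2(y - t) = 2(-2 - 1) = -6
∂y/∂b = 1
∂L/∂b = ∂L/∂y · ∂y/∂b = -6 × 1 = -6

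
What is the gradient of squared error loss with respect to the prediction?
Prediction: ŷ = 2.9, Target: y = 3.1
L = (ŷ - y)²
∂L/∂ŷ = -0.4

∂L/∂ŷ = 2(ŷ - y) = 2(2.9 - 3.1) = 2(-0.2) = -0.4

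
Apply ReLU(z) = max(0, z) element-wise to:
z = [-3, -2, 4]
h = [0, 0, 4]

ReLU applied element-wise: max(0,-3)=0, max(0,-2)=0, max(0,4)=4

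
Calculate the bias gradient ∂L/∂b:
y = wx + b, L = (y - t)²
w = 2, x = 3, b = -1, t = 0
∂L/∂b = 10

y = wx + b = (2)(3) + -1 = 5
∂L/∂y = 2(y - t) = 2(5 - 0) = 10
∂y/∂b = 1
∂L/∂b = ∂L/∂y · ∂y/∂b = 10 × 1 = 10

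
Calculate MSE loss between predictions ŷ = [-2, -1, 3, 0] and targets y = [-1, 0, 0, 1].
MSE = 3

MSE = (1/4)((-2--1)² + (-1-0)² + (3-0)² + (0-1)²) = (1/4)(1 + 1 + 9 + 1) = 3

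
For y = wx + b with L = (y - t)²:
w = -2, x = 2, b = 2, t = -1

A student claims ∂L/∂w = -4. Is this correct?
Correct

y = (-2)(2) + 2 = -2
∂L/∂y = 2(y - t) = 2(-2 - -1) = -2
∂y/∂w = x = 2
∂L/∂w = -2 × 2 = -4

Claimed value: -4
Correct: The correct gradient is -4.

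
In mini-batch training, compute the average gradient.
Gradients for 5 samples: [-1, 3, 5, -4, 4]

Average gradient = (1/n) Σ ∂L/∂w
Average gradient = 1.4

Average = (1/5)(-1 + 3 + 5 + -4 + 4) = 7/5 = 1.4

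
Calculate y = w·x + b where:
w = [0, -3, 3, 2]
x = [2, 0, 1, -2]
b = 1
y = 0

y = (0)(2) + (-3)(0) + (3)(1) + (2)(-2) + 1 = 0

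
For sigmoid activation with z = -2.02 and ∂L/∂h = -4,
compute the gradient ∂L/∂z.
∂L/∂z = -0.4136

σ(-2.02) = 0.1171
σ'(-2.02) = σ(-2.02)(1 - σ(-2.02)) = 0.1171 × 0.8829 = 0.1034
∂L/∂z = ∂L/∂h · σ'(z) = -4 × 0.1034 = -0.4136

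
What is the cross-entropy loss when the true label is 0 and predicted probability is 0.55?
L = 0.7985

L = -0·log(0.55) - 1·log(0.45) = -log(0.45) = 0.7985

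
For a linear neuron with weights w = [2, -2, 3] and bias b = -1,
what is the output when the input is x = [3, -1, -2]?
y = 1

y = (2)(3) + (-2)(-1) + (3)(-2) + -1 = 1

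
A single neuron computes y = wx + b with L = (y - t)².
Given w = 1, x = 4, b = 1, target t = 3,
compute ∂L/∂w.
∂L/∂w = 16

y = wx + b = (1)(4) + 1 = 5
∂L/∂y = 2(y - t) = 2(5 - 3) = 4
∂y/∂w = x = 4
∂L/∂w = ∂L/∂y · ∂y/∂w = 4 × 4 = 16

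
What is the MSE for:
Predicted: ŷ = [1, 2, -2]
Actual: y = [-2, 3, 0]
MSE = 4.667

MSE = (1/3)((1--2)² + (2-3)² + (-2-0)²) = (1/3)(9 + 1 + 4) = 4.667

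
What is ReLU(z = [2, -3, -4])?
h = [2, 0, 0]

ReLU applied element-wise: max(0,2)=2, max(0,-3)=0, max(0,-4)=0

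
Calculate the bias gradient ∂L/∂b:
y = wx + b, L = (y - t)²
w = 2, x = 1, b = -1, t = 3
∂L/∂b = -4

y = wx + b = (2)(1) + -1 = 1
∂L/∂y = 2(y - t) = 2(1 - 3) = -4
∂y/∂b = 1
∂L/∂b = ∂L/∂y · ∂y/∂b = -4 × 1 = -4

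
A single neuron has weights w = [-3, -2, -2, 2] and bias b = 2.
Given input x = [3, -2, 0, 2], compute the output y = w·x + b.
y = 1

y = (-3)(3) + (-2)(-2) + (-2)(0) + (2)(2) + 2 = 1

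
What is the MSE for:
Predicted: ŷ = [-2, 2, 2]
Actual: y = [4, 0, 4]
MSE = 14.67

MSE = (1/3)((-2-4)² + (2-0)² + (2-4)²) = (1/3)(36 + 4 + 4) = 14.67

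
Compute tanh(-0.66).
-0.5784

tanh(-0.66) = (e^(-0.66) - e^(0.66))/(e^(-0.66) + e^(0.66)) = -0.5784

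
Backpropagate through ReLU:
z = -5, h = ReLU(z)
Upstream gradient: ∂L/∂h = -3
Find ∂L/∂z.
∂L/∂z = 0

h = ReLU(-5) = 0
Since z < 0: ∂h/∂z = 0
∂L/∂z = ∂L/∂h · ∂h/∂z = -3 × 0 = 0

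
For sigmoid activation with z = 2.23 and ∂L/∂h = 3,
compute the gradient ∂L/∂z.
∂L/∂z = 0.263

σ(2.23) = 0.9029
σ'(2.23) = σ(2.23)(1 - σ(2.23)) = 0.9029 × 0.09709 = 0.08766
∂L/∂z = ∂L/∂h · σ'(z) = 3 × 0.08766 = 0.263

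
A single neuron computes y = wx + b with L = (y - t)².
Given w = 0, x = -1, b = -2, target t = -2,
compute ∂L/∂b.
∂L/∂b = 0

y = wx + b = (0)(-1) + -2 = -2
∂L/∂y = 2(y - t) = 2(-2 - -2) = 0
∂y/∂b = 1
∂L/∂b = ∂L/∂y · ∂y/∂b = 0 × 1 = 0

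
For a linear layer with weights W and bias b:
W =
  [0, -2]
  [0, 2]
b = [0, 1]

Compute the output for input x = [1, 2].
y = [-4, 5]

Wx = [0×1 + -2×2, 0×1 + 2×2]
   = [-4, 4]
y = Wx + b = [-4 + 0, 4 + 1] = [-4, 5]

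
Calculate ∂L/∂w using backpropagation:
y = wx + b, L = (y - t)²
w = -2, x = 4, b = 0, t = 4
∂L/∂w = -96

y = wx + b = (-2)(4) + 0 = -8
∂L/∂y = 2(y - t) = 2(-8 - 4) = -24
∂y/∂w = x = 4
∂L/∂w = ∂L/∂y · ∂y/∂w = -24 × 4 = -96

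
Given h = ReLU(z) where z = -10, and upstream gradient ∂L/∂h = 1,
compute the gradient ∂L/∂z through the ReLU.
∂L/∂z = 0

h = ReLU(-10) = 0
Since z < 0: ∂h/∂z = 0
∂L/∂z = ∂L/∂h · ∂h/∂z = 1 × 0 = 0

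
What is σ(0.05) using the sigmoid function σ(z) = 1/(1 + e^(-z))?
0.5125

sigmoid(0.05) = 1/(1 + e^(-0.05)) = 1/(1 + 0.9512) = 0.5125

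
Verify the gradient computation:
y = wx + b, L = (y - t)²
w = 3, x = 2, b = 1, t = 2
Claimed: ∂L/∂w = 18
Incorrect

y = (3)(2) + 1 = 7
∂L/∂y = 2(y - t) = 2(7 - 2) = 10
∂y/∂w = x = 2
∂L/∂w = 10 × 2 = 20

Claimed value: 18
Incorrect: The correct gradient is 20.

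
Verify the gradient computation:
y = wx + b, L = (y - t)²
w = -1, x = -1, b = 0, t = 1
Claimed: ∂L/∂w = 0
Correct

y = (-1)(-1) + 0 = 1
∂L/∂y = 2(y - t) = 2(1 - 1) = 0
∂y/∂w = x = -1
∂L/∂w = 0 × -1 = 0

Claimed value: 0
Correct: The correct gradient is 0.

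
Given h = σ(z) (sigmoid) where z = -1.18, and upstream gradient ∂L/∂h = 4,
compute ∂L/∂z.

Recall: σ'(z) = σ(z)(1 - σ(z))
∂L/∂z = 0.7192

σ(-1.18) = 0.2351
σ'(-1.18) = σ(-1.18)(1 - σ(-1.18)) = 0.2351 × 0.7649 = 0.1798
∂L/∂z = ∂L/∂h · σ'(z) = 4 × 0.1798 = 0.7192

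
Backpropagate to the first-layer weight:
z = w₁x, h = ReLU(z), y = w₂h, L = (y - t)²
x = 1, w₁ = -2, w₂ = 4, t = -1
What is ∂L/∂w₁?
∂L/∂w₁ = 0

Forward pass:
z = w₁x = -2×1 = -2
h = ReLU(-2) = 0
y = w₂h = 4×0 = 0

Backward pass:
∂L/∂y = 2(y - t) = 2(0 - -1) = 2
∂y/∂h = w₂ = 4
∂h/∂z = 0 (ReLU derivative)
∂z/∂w₁ = x = 1

∂L/∂w₁ = 2 × 4 × 0 × 1 = 0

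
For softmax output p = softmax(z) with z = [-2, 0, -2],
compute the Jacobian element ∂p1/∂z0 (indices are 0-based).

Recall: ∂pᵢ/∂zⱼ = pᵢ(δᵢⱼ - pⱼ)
∂p1/∂z0 = -0.08382

p = softmax(z) = [0.1065, 0.787, 0.1065]
p1 = 0.787, p0 = 0.1065

∂p1/∂z0 = -p1 × p0 = -0.787 × 0.1065 = -0.08382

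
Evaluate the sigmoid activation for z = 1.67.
0.8416

sigmoid(1.67) = 1/(1 + e^(-1.67)) = 1/(1 + 0.1882) = 0.8416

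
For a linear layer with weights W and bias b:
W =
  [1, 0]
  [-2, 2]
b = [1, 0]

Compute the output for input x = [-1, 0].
y = [0, 2]

Wx = [1×-1 + 0×0, -2×-1 + 2×0]
   = [-1, 2]
y = Wx + b = [-1 + 1, 2 + 0] = [0, 2]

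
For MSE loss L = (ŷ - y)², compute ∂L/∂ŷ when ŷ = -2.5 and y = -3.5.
∂L/∂ŷ = 2.0

∂L/∂ŷ = 2(ŷ - y) = 2(-2.5 - -3.5) = 2(1.0) = 2.0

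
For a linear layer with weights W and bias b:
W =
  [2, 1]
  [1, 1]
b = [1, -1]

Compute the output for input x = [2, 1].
y = [6, 2]

Wx = [2×2 + 1×1, 1×2 + 1×1]
   = [5, 3]
y = Wx + b = [5 + 1, 3 + -1] = [6, 2]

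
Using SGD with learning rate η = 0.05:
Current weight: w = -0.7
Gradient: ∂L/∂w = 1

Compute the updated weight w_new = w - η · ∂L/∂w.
w_new = -0.75

w_new = w - η·∂L/∂w = -0.7 - 0.05×(1) = -0.7 - (0.05) = -0.75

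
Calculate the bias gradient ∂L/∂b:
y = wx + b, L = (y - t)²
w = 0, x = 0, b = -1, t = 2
∂L/∂b = -6

y = wx + b = (0)(0) + -1 = -1
∂L/∂y = 2(y - t) = 2(-1 - 2) = -6
∂y/∂b = 1
∂L/∂b = ∂L/∂y · ∂y/∂b = -6 × 1 = -6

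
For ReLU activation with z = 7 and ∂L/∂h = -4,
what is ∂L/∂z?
∂L/∂z = -4

h = ReLU(7) = 7
Since z > 0: ∂h/∂z = 1
∂L/∂z = ∂L/∂h · ∂h/∂z = -4 × 1 = -4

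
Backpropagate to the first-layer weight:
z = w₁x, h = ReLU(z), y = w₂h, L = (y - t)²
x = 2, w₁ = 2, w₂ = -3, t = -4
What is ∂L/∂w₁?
∂L/∂w₁ = 96

Forward pass:
z = w₁x = 2×2 = 4
h = ReLU(4) = 4
y = w₂h = -3×4 = -12

Backward pass:
∂L/∂y = 2(y - t) = 2(-12 - -4) = -16
∂y/∂h = w₂ = -3
∂h/∂z = 1 (ReLU derivative)
∂z/∂w₁ = x = 2

∂L/∂w₁ = -16 × -3 × 1 × 2 = 96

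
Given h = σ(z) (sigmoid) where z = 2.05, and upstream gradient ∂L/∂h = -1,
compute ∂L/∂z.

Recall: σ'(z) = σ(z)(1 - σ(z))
∂L/∂z = -0.101

σ(2.05) = 0.8859
σ'(2.05) = σ(2.05)(1 - σ(2.05)) = 0.8859 × 0.1141 = 0.101
∂L/∂z = ∂L/∂h · σ'(z) = -1 × 0.101 = -0.101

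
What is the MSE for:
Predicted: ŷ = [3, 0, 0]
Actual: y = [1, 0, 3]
MSE = 4.333

MSE = (1/3)((3-1)² + (0-0)² + (0-3)²) = (1/3)(4 + 0 + 9) = 4.333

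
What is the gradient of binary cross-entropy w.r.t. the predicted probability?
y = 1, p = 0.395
∂L/∂p = -2.532

∂L/∂p = -y/p + (1-y)/(1-p) = -1/0.395 + 0 = -2.532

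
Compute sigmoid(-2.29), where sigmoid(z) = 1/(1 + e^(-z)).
0.09195

sigmoid(-2.29) = 1/(1 + e^(2.29)) = 1/(1 + 9.875) = 0.09195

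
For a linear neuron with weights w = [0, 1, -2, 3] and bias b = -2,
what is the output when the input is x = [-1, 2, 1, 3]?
y = 7

y = (0)(-1) + (1)(2) + (-2)(1) + (3)(3) + -2 = 7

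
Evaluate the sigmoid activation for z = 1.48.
0.8146

sigmoid(1.48) = 1/(1 + e^(-1.48)) = 1/(1 + 0.2276) = 0.8146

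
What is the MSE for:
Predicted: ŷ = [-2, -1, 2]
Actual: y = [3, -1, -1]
MSE = 11.33

MSE = (1/3)((-2-3)² + (-1--1)² + (2--1)²) = (1/3)(25 + 0 + 9) = 11.33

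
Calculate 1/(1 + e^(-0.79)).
0.6878

sigmoid(0.79) = 1/(1 + e^(-0.79)) = 1/(1 + 0.4538) = 0.6878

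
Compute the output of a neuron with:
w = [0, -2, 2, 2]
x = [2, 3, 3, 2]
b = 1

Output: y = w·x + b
y = 5

y = (0)(2) + (-2)(3) + (2)(3) + (2)(2) + 1 = 5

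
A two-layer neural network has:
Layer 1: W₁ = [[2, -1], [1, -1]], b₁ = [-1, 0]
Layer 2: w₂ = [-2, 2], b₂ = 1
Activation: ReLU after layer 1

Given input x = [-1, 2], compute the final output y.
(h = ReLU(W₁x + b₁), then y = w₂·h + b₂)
y = 1

Layer 1 pre-activation: z₁ = [-5, -3]
After ReLU: h = [0, 0]
Layer 2 output: y = -2×0 + 2×0 + 1 = 1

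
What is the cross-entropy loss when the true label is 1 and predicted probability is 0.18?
L = 1.715

L = -1·log(0.18) - 0·log(0.82) = -log(0.18) = 1.715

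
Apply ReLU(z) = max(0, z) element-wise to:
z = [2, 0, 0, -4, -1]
h = [2, 0, 0, 0, 0]

ReLU applied element-wise: max(0,2)=2, max(0,0)=0, max(0,0)=0, max(0,-4)=0, max(0,-1)=0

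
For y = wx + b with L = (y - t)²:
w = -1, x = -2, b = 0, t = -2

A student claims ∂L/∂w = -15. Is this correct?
Incorrect

y = (-1)(-2) + 0 = 2
∂L/∂y = 2(y - t) = 2(2 - -2) = 8
∂y/∂w = x = -2
∂L/∂w = 8 × -2 = -16

Claimed value: -15
Incorrect: The correct gradient is -16.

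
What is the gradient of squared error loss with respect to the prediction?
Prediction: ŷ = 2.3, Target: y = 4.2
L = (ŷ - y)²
∂L/∂ŷ = -3.8

∂L/∂ŷ = 2(ŷ - y) = 2(2.3 - 4.2) = 2(-1.9) = -3.8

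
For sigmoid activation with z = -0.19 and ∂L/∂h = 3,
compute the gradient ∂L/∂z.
∂L/∂z = 0.7433

σ(-0.19) = 0.4526
σ'(-0.19) = σ(-0.19)(1 - σ(-0.19)) = 0.4526 × 0.5474 = 0.2478
∂L/∂z = ∂L/∂h · σ'(z) = 3 × 0.2478 = 0.7433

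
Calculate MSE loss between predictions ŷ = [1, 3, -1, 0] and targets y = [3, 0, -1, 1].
MSE = 3.5

MSE = (1/4)((1-3)² + (3-0)² + (-1--1)² + (0-1)²) = (1/4)(4 + 9 + 0 + 1) = 3.5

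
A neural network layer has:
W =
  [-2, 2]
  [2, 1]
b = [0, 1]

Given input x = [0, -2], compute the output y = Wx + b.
y = [-4, -1]

Wx = [-2×0 + 2×-2, 2×0 + 1×-2]
   = [-4, -2]
y = Wx + b = [-4 + 0, -2 + 1] = [-4, -1]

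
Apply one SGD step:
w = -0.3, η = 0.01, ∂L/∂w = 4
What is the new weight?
w_new = -0.34

w_new = w - η·∂L/∂w = -0.3 - 0.01×(4) = -0.3 - (0.04) = -0.34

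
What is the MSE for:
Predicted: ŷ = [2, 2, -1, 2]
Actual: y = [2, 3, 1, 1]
MSE = 1.5

MSE = (1/4)((2-2)² + (2-3)² + (-1-1)² + (2-1)²) = (1/4)(0 + 1 + 4 + 1) = 1.5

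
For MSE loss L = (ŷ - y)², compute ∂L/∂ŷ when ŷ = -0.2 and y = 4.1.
∂L/∂ŷ = -8.6

∂L/∂ŷ = 2(ŷ - y) = 2(-0.2 - 4.1) = 2(-4.3) = -8.6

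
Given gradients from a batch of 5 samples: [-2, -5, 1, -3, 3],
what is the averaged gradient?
Average gradient = -1.2

Average = (1/5)(-2 + -5 + 1 + -3 + 3) = -6/5 = -1.2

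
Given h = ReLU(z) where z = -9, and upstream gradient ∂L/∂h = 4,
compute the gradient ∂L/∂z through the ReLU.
∂L/∂z = 0

h = ReLU(-9) = 0
Since z < 0: ∂h/∂z = 0
∂L/∂z = ∂L/∂h · ∂h/∂z = 4 × 0 = 0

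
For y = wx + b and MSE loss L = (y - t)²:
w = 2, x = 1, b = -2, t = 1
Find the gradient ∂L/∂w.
∂L/∂w = -2

y = wx + b = (2)(1) + -2 = 0
∂L/∂y = 2(y - t) = 2(0 - 1) = -2
∂y/∂w = x = 1
∂L/∂w = ∂L/∂y · ∂y/∂w = -2 × 1 = -2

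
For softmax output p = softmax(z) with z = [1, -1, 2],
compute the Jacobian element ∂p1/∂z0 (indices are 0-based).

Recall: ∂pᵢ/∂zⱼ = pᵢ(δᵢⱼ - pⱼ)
∂p1/∂z0 = -0.009113

p = softmax(z) = [0.2595, 0.03512, 0.7054]
p1 = 0.03512, p0 = 0.2595

∂p1/∂z0 = -p1 × p0 = -0.03512 × 0.2595 = -0.009113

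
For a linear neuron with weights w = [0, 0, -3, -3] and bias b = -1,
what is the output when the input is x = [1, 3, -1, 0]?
y = 2

y = (0)(1) + (0)(3) + (-3)(-1) + (-3)(0) + -1 = 2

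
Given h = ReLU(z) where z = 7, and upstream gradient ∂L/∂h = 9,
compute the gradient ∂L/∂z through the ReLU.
∂L/∂z = 9

h = ReLU(7) = 7
Since z > 0: ∂h/∂z = 1
∂L/∂z = ∂L/∂h · ∂h/∂z = 9 × 1 = 9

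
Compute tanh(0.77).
0.6469

tanh(0.77) = (e^(0.77) - e^(-0.77))/(e^(0.77) + e^(-0.77)) = 0.6469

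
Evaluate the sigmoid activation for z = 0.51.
0.6248

sigmoid(0.51) = 1/(1 + e^(-0.51)) = 1/(1 + 0.6005) = 0.6248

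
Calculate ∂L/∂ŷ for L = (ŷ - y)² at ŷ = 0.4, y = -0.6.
∂L/∂ŷ = 2.0

∂L/∂ŷ = 2(ŷ - y) = 2(0.4 - -0.6) = 2(1.0) = 2.0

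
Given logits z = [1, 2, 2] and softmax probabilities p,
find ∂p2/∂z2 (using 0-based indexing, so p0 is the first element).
∂p2/∂z2 = 0.244

p = softmax(z) = [0.1554, 0.4223, 0.4223]
p2 = 0.4223

∂p2/∂z2 = p2(1 - p2) = 0.4223 × (1 - 0.4223) = 0.244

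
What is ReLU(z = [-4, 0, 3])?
h = [0, 0, 3]

ReLU applied element-wise: max(0,-4)=0, max(0,0)=0, max(0,3)=3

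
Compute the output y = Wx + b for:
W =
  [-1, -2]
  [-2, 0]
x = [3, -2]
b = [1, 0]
y = [2, -6]

Wx = [-1×3 + -2×-2, -2×3 + 0×-2]
   = [1, -6]
y = Wx + b = [1 + 1, -6 + 0] = [2, -6]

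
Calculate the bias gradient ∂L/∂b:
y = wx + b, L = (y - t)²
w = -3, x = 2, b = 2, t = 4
∂L/∂b = -16

y = wx + b = (-3)(2) + 2 = -4
∂L/∂y = 2(y - t) = 2(-4 - 4) = -16
∂y/∂b = 1
∂L/∂b = ∂L/∂y · ∂y/∂b = -16 × 1 = -16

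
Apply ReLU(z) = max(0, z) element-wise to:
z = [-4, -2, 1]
h = [0, 0, 1]

ReLU applied element-wise: max(0,-4)=0, max(0,-2)=0, max(0,1)=1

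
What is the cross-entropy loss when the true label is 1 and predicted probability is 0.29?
L = 1.238

L = -1·log(0.29) - 0·log(0.71) = -log(0.29) = 1.238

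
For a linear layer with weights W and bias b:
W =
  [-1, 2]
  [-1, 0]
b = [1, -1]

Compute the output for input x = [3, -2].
y = [-6, -4]

Wx = [-1×3 + 2×-2, -1×3 + 0×-2]
   = [-7, -3]
y = Wx + b = [-7 + 1, -3 + -1] = [-6, -4]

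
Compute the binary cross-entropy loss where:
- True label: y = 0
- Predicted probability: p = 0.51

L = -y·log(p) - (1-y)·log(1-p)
L = 0.7133

L = -0·log(0.51) - 1·log(0.49) = -log(0.49) = 0.7133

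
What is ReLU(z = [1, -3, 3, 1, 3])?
h = [1, 0, 3, 1, 3]

ReLU applied element-wise: max(0,1)=1, max(0,-3)=0, max(0,3)=3, max(0,1)=1, max(0,3)=3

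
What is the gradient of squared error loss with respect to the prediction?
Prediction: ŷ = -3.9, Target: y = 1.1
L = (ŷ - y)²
∂L/∂ŷ = -10.0

∂L/∂ŷ = 2(ŷ - y) = 2(-3.9 - 1.1) = 2(-5.0) = -10.0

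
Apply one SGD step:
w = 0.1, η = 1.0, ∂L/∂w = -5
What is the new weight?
w_new = 5.1

w_new = w - η·∂L/∂w = 0.1 - 1.0×(-5) = 0.1 - (-5) = 5.1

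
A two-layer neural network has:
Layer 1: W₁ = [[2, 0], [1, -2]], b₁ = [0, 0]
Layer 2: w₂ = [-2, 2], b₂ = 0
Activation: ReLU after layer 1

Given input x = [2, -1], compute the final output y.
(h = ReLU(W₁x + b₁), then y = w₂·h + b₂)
y = 0

Layer 1 pre-activation: z₁ = [4, 4]
After ReLU: h = [4, 4]
Layer 2 output: y = -2×4 + 2×4 + 0 = 0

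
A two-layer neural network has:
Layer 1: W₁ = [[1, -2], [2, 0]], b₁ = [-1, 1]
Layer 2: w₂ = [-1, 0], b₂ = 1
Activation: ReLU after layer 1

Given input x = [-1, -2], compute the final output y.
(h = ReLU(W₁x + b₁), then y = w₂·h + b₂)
y = -1

Layer 1 pre-activation: z₁ = [2, -1]
After ReLU: h = [2, 0]
Layer 2 output: y = -1×2 + 0×0 + 1 = -1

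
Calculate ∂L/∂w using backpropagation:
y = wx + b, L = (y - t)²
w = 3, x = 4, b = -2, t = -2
∂L/∂w = 96

y = wx + b = (3)(4) + -2 = 10
∂L/∂y = 2(y - t) = 2(10 - -2) = 24
∂y/∂w = x = 4
∂L/∂w = ∂L/∂y · ∂y/∂w = 24 × 4 = 96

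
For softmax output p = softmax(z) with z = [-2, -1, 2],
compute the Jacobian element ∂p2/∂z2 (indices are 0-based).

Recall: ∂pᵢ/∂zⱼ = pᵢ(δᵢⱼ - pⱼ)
∂p2/∂z2 = 0.0597

p = softmax(z) = [0.01715, 0.04661, 0.9362]
p2 = 0.9362

∂p2/∂z2 = p2(1 - p2) = 0.9362 × (1 - 0.9362) = 0.0597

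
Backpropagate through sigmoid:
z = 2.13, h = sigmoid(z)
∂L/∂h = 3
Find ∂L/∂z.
∂L/∂z = 0.2848

σ(2.13) = 0.8938
σ'(2.13) = σ(2.13)(1 - σ(2.13)) = 0.8938 × 0.1062 = 0.09493
∂L/∂z = ∂L/∂h · σ'(z) = 3 × 0.09493 = 0.2848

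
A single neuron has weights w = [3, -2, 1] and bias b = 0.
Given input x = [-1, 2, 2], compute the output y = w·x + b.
y = -5

y = (3)(-1) + (-2)(2) + (1)(2) + 0 = -5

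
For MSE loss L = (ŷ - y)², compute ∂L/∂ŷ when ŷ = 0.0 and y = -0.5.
∂L/∂ŷ = 1.0

∂L/∂ŷ = 2(ŷ - y) = 2(0.0 - -0.5) = 2(0.5) = 1.0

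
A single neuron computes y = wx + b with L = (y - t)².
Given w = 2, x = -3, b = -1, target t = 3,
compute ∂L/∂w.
∂L/∂w = 60

y = wx + b = (2)(-3) + -1 = -7
∂L/∂y = 2(y - t) = 2(-7 - 3) = -20
∂y/∂w = x = -3
∂L/∂w = ∂L/∂y · ∂y/∂w = -20 × -3 = 60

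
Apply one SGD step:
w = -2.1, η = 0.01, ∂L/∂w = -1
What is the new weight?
w_new = -2.09

w_new = w - η·∂L/∂w = -2.1 - 0.01×(-1) = -2.1 - (-0.01) = -2.09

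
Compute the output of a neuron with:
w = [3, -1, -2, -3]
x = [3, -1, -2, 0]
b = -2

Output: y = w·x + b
y = 12

y = (3)(3) + (-1)(-1) + (-2)(-2) + (-3)(0) + -2 = 12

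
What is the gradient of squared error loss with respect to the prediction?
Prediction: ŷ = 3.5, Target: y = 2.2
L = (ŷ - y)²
∂L/∂ŷ = 2.6

∂L/∂ŷ = 2(ŷ - y) = 2(3.5 - 2.2) = 2(1.3) = 2.6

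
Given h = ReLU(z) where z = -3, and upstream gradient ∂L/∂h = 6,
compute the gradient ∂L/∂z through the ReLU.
∂L/∂z = 0

h = ReLU(-3) = 0
Since z < 0: ∂h/∂z = 0
∂L/∂z = ∂L/∂h · ∂h/∂z = 6 × 0 = 0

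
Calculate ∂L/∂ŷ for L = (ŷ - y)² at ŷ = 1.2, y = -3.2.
∂L/∂ŷ = 8.8

∂L/∂ŷ = 2(ŷ - y) = 2(1.2 - -3.2) = 2(4.4) = 8.8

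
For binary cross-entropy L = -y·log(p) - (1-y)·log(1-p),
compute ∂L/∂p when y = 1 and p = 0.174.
∂L/∂p = -5.747

∂L/∂p = -y/p + (1-y)/(1-p) = -1/0.174 + 0 = -5.747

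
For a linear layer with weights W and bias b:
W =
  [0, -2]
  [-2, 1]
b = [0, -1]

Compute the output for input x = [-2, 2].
y = [-4, 5]

Wx = [0×-2 + -2×2, -2×-2 + 1×2]
   = [-4, 6]
y = Wx + b = [-4 + 0, 6 + -1] = [-4, 5]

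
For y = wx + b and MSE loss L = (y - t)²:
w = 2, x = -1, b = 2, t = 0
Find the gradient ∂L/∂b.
∂L/∂b = 0

y = wx + b = (2)(-1) + 2 = 0
∂L/∂y = 2(y - t) = 2(0 - 0) = 0
∂y/∂b = 1
∂L/∂b = ∂L/∂y · ∂y/∂b = 0 × 1 = 0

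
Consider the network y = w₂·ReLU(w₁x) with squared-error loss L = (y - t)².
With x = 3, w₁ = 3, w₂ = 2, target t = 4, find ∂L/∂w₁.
∂L/∂w₁ = 168

Forward pass:
z = w₁x = 3×3 = 9
h = ReLU(9) = 9
y = w₂h = 2×9 = 18

Backward pass:
∂L/∂y = 2(y - t) = 2(18 - 4) = 28
∂y/∂h = w₂ = 2
∂h/∂z = 1 (ReLU derivative)
∂z/∂w₁ = x = 3

∂L/∂w₁ = 28 × 2 × 1 × 3 = 168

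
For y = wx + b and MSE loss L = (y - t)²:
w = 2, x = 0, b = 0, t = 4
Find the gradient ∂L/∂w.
∂L/∂w = 0

y = wx + b = (2)(0) + 0 = 0
∂L/∂y = 2(y - t) = 2(0 - 4) = -8
∂y/∂w = x = 0
∂L/∂w = ∂L/∂y · ∂y/∂w = -8 × 0 = 0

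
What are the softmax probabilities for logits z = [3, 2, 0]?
p = [0.7054, 0.2595, 0.0351]

exp(z) = [20.09, 7.389, 1]
Sum = 28.47
p = [0.7054, 0.2595, 0.0351]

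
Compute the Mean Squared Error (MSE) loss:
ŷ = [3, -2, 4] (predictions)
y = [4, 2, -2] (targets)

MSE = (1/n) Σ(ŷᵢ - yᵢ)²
MSE = 17.67

MSE = (1/3)((3-4)² + (-2-2)² + (4--2)²) = (1/3)(1 + 16 + 36) = 17.67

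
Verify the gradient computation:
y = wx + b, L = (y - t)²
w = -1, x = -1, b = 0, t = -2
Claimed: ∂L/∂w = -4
Incorrect

y = (-1)(-1) + 0 = 1
∂L/∂y = 2(y - t) = 2(1 - -2) = 6
∂y/∂w = x = -1
∂L/∂w = 6 × -1 = -6

Claimed value: -4
Incorrect: The correct gradient is -6.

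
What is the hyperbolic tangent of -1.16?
-0.821

tanh(-1.16) = (e^(-1.16) - e^(1.16))/(e^(-1.16) + e^(1.16)) = -0.821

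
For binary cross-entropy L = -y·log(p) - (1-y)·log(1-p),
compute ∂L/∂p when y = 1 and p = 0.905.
∂L/∂p = -1.105

∂L/∂p = -y/p + (1-y)/(1-p) = -1/0.905 + 0 = -1.105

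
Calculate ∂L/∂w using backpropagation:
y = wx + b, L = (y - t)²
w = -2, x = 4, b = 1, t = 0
∂L/∂w = -56

y = wx + b = (-2)(4) + 1 = -7
∂L/∂y = 2(y - t) = 2(-7 - 0) = -14
∂y/∂w = x = 4
∂L/∂w = ∂L/∂y · ∂y/∂w = -14 × 4 = -56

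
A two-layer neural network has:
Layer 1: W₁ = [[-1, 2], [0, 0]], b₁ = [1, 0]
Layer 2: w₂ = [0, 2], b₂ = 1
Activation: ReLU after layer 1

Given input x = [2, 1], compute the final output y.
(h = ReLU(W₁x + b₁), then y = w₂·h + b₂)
y = 1

Layer 1 pre-activation: z₁ = [1, 0]
After ReLU: h = [1, 0]
Layer 2 output: y = 0×1 + 2×0 + 1 = 1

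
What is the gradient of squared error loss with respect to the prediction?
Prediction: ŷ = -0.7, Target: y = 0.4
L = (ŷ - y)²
∂L/∂ŷ = -2.2

∂L/∂ŷ = 2(ŷ - y) = 2(-0.7 - 0.4) = 2(-1.1) = -2.2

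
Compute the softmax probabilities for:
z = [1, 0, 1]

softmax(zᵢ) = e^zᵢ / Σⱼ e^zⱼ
p = [0.4223, 0.1554, 0.4223]

exp(z) = [2.718, 1, 2.718]
Sum = 6.437
p = [0.4223, 0.1554, 0.4223]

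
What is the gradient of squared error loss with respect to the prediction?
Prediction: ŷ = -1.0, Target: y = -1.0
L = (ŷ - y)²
∂L/∂ŷ = 0.0

∂L/∂ŷ = 2(ŷ - y) = 2(-1.0 - -1.0) = 2(0.0) = 0.0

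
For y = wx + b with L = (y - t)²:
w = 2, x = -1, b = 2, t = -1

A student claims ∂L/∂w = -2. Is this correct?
Correct

y = (2)(-1) + 2 = 0
∂L/∂y = 2(y - t) = 2(0 - -1) = 2
∂y/∂w = x = -1
∂L/∂w = 2 × -1 = -2

Claimed value: -2
Correct: The correct gradient is -2.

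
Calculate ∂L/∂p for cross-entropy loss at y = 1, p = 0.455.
∂L/∂p = -2.198

∂L/∂p = -y/p + (1-y)/(1-p) = -1/0.455 + 0 = -2.198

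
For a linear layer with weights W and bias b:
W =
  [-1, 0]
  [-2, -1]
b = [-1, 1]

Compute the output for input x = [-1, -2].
y = [0, 5]

Wx = [-1×-1 + 0×-2, -2×-1 + -1×-2]
   = [1, 4]
y = Wx + b = [1 + -1, 4 + 1] = [0, 5]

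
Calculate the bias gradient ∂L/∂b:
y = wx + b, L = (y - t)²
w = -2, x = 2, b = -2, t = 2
∂L/∂b = -16

y = wx + b = (-2)(2) + -2 = -6
∂L/∂y = 2(y - t) = 2(-6 - 2) = -16
∂y/∂b = 1
∂L/∂b = ∂L/∂y · ∂y/∂b = -16 × 1 = -16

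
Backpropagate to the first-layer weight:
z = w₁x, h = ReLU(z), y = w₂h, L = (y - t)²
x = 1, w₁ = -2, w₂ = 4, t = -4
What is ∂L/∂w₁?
∂L/∂w₁ = 0

Forward pass:
z = w₁x = -2×1 = -2
h = ReLU(-2) = 0
y = w₂h = 4×0 = 0

Backward pass:
∂L/∂y = 2(y - t) = 2(0 - -4) = 8
∂y/∂h = w₂ = 4
∂h/∂z = 0 (ReLU derivative)
∂z/∂w₁ = x = 1

∂L/∂w₁ = 8 × 4 × 0 × 1 = 0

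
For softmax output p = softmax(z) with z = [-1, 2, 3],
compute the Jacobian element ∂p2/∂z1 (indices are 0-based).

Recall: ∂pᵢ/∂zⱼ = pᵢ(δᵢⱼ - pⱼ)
∂p2/∂z1 = -0.1915

p = softmax(z) = [0.01321, 0.2654, 0.7214]
p2 = 0.7214, p1 = 0.2654

∂p2/∂z1 = -p2 × p1 = -0.7214 × 0.2654 = -0.1915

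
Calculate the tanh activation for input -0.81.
-0.6696

tanh(-0.81) = (e^(-0.81) - e^(0.81))/(e^(-0.81) + e^(0.81)) = -0.6696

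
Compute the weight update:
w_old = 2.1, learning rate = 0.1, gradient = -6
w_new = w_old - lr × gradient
w_new = 2.7

w_new = w - η·∂L/∂w = 2.1 - 0.1×(-6) = 2.1 - (-0.6) = 2.7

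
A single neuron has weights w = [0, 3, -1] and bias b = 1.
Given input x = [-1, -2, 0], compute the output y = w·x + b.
y = -5

y = (0)(-1) + (3)(-2) + (-1)(0) + 1 = -5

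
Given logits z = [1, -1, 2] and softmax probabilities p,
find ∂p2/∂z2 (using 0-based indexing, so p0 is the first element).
∂p2/∂z2 = 0.2078

p = softmax(z) = [0.2595, 0.03512, 0.7054]
p2 = 0.7054

∂p2/∂z2 = p2(1 - p2) = 0.7054 × (1 - 0.7054) = 0.2078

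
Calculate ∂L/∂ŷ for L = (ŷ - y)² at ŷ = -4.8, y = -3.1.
∂L/∂ŷ = -3.4

∂L/∂ŷ = 2(ŷ - y) = 2(-4.8 - -3.1) = 2(-1.7) = -3.4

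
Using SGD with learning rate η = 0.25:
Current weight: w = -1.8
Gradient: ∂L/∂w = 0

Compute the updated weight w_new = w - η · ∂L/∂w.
w_new = -1.8

w_new = w - η·∂L/∂w = -1.8 - 0.25×(0) = -1.8 - (0) = -1.8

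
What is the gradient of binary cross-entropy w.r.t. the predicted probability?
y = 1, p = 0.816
∂L/∂p = -1.225

∂L/∂p = -y/p + (1-y)/(1-p) = -1/0.816 + 0 = -1.225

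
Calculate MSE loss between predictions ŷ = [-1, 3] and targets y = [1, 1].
MSE = 4

MSE = (1/2)((-1-1)² + (3-1)²) = (1/2)(4 + 4) = 4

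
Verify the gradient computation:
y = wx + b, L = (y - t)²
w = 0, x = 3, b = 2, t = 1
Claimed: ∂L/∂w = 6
Correct

y = (0)(3) + 2 = 2
∂L/∂y = 2(y - t) = 2(2 - 1) = 2
∂y/∂w = x = 3
∂L/∂w = 2 × 3 = 6

Claimed value: 6
Correct: The correct gradient is 6.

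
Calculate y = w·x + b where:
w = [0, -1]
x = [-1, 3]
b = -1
y = -4

y = (0)(-1) + (-1)(3) + -1 = -4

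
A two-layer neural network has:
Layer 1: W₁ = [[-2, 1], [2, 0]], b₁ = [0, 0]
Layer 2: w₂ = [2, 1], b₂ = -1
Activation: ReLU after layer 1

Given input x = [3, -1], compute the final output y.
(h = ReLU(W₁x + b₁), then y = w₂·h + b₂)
y = 5

Layer 1 pre-activation: z₁ = [-7, 6]
After ReLU: h = [0, 6]
Layer 2 output: y = 2×0 + 1×6 + -1 = 5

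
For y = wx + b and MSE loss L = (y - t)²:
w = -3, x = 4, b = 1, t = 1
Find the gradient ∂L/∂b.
∂L/∂b = -24

y = wx + b = (-3)(4) + 1 = -11
∂L/∂y = 2(y - t) = 2(-11 - 1) = -24
∂y/∂b = 1
∂L/∂b = ∂L/∂y · ∂y/∂b = -24 × 1 = -24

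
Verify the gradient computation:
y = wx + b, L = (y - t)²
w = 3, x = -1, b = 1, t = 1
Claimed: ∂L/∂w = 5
Incorrect

y = (3)(-1) + 1 = -2
∂L/∂y = 2(y - t) = 2(-2 - 1) = -6
∂y/∂w = x = -1
∂L/∂w = -6 × -1 = 6

Claimed value: 5
Incorrect: The correct gradient is 6.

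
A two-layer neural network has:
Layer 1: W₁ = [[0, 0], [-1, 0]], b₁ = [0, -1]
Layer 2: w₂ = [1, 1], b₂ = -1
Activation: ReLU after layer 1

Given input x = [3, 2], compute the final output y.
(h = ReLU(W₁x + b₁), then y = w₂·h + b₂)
y = -1

Layer 1 pre-activation: z₁ = [0, -4]
After ReLU: h = [0, 0]
Layer 2 output: y = 1×0 + 1×0 + -1 = -1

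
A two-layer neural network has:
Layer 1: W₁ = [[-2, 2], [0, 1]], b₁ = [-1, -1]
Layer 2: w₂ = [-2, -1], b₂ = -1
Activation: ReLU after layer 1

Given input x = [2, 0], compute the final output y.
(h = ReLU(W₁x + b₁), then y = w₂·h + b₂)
y = -1

Layer 1 pre-activation: z₁ = [-5, -1]
After ReLU: h = [0, 0]
Layer 2 output: y = -2×0 + -1×0 + -1 = -1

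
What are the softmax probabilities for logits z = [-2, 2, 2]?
p = [0.0091, 0.4955, 0.4955]

exp(z) = [0.1353, 7.389, 7.389]
Sum = 14.91
p = [0.0091, 0.4955, 0.4955]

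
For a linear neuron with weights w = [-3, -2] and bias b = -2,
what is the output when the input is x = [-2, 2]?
y = 0

y = (-3)(-2) + (-2)(2) + -2 = 0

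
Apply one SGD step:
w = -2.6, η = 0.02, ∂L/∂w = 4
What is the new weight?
w_new = -2.68

w_new = w - η·∂L/∂w = -2.6 - 0.02×(4) = -2.6 - (0.08) = -2.68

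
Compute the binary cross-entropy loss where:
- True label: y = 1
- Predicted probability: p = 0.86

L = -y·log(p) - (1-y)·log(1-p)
L = 0.1508

L = -1·log(0.86) - 0·log(0.14) = -log(0.86) = 0.1508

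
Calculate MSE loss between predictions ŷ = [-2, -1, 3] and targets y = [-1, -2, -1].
MSE = 6

MSE = (1/3)((-2--1)² + (-1--2)² + (3--1)²) = (1/3)(1 + 1 + 16) = 6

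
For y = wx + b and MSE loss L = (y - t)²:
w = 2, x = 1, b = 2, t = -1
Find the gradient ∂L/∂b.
∂L/∂b = 10

y = wx + b = (2)(1) + 2 = 4
∂L/∂y = 2(y - t) = 2(4 - -1) = 10
∂y/∂b = 1
∂L/∂b = ∂L/∂y · ∂y/∂b = 10 × 1 = 10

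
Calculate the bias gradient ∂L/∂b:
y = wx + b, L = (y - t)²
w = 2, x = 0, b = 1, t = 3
∂L/∂b = -4

y = wx + b = (2)(0) + 1 = 1
∂L/∂y = 2(y - t) = 2(1 - 3) = -4
∂y/∂b = 1
∂L/∂b = ∂L/∂y · ∂y/∂b = -4 × 1 = -4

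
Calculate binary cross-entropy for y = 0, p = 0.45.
L = 0.5978

L = -0·log(0.45) - 1·log(0.55) = -log(0.55) = 0.5978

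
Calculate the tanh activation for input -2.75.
-0.9919

tanh(-2.75) = (e^(-2.75) - e^(2.75))/(e^(-2.75) + e^(2.75)) = -0.9919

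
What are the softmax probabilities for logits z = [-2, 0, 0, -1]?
p = [0.0541, 0.3995, 0.3995, 0.147]

exp(z) = [0.1353, 1, 1, 0.3679]
Sum = 2.503
p = [0.0541, 0.3995, 0.3995, 0.147]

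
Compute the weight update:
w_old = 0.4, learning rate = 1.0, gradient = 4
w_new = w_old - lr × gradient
w_new = -3.6

w_new = w - η·∂L/∂w = 0.4 - 1.0×(4) = 0.4 - (4) = -3.6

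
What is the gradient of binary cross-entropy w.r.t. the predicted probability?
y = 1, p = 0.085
∂L/∂p = -11.76

∂L/∂p = -y/p + (1-y)/(1-p) = -1/0.085 + 0 = -11.76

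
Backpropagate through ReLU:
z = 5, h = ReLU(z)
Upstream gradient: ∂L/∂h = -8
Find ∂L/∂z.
∂L/∂z = -8

h = ReLU(5) = 5
Since z > 0: ∂h/∂z = 1
∂L/∂z = ∂L/∂h · ∂h/∂z = -8 × 1 = -8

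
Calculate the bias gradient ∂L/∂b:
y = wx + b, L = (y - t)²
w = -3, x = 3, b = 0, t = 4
∂L/∂b = -26

y = wx + b = (-3)(3) + 0 = -9
∂L/∂y = 2(y - t) = 2(-9 - 4) = -26
∂y/∂b = 1
∂L/∂b = ∂L/∂y · ∂y/∂b = -26 × 1 = -26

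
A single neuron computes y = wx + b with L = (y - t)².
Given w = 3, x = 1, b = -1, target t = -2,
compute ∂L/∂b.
∂L/∂b = 8

y = wx + b = (3)(1) + -1 = 2
∂L/∂y = 2(y - t) = 2(2 - -2) = 8
∂y/∂b = 1
∂L/∂b = ∂L/∂y · ∂y/∂b = 8 × 1 = 8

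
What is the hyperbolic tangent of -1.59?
-0.9201

tanh(-1.59) = (e^(-1.59) - e^(1.59))/(e^(-1.59) + e^(1.59)) = -0.9201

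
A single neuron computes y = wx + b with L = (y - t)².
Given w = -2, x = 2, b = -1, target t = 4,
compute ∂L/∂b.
∂L/∂b = -18

y = wx + b = (-2)(2) + -1 = -5
∂L/∂y = 2(y - t) = 2(-5 - 4) = -18
∂y/∂b = 1
∂L/∂b = ∂L/∂y · ∂y/∂b = -18 × 1 = -18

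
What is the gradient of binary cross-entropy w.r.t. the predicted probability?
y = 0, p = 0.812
∂L/∂p = 5.319

∂L/∂p = -y/p + (1-y)/(1-p) = 0 + 1/0.188 = 5.319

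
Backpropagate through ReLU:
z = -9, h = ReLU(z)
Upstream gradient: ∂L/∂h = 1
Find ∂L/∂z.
∂L/∂z = 0

h = ReLU(-9) = 0
Since z < 0: ∂h/∂z = 0
∂L/∂z = ∂L/∂h · ∂h/∂z = 1 × 0 = 0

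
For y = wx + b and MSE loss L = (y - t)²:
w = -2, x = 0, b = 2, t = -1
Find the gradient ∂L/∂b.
∂L/∂b = 6

y = wx + b = (-2)(0) + 2 = 2
∂L/∂y = 2(y - t) = 2(2 - -1) = 6
∂y/∂b = 1
∂L/∂b = ∂L/∂y · ∂y/∂b = 6 × 1 = 6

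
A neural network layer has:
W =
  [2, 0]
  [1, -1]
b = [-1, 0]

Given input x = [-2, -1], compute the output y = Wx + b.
y = [-5, -1]

Wx = [2×-2 + 0×-1, 1×-2 + -1×-1]
   = [-4, -1]
y = Wx + b = [-4 + -1, -1 + 0] = [-5, -1]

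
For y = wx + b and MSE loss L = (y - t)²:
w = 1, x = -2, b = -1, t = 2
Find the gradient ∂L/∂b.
∂L/∂b = -10

y = wx + b = (1)(-2) + -1 = -3
∂L/∂y = 2(y - t) = 2(-3 - 2) = -10
∂y/∂b = 1
∂L/∂b = ∂L/∂y · ∂y/∂b = -10 × 1 = -10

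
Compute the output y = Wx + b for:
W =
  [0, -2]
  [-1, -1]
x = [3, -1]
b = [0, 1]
y = [2, -1]

Wx = [0×3 + -2×-1, -1×3 + -1×-1]
   = [2, -2]
y = Wx + b = [2 + 0, -2 + 1] = [2, -1]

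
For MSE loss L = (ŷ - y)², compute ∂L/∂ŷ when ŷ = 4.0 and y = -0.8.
∂L/∂ŷ = 9.6

∂L/∂ŷ = 2(ŷ - y) = 2(4.0 - -0.8) = 2(4.8) = 9.6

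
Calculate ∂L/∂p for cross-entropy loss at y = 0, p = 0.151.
∂L/∂p = 1.178

∂L/∂p = -y/p + (1-y)/(1-p) = 0 + 1/0.849 = 1.178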